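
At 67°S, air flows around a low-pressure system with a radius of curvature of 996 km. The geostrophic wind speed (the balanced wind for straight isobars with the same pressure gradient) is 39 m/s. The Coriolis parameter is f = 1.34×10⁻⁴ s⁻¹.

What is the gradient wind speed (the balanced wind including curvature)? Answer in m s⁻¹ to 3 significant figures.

Around a low, centrifugal force acts outward with Coriolis, so pressure-gradient force balances both:
(1/ρ)|∂P/∂n| = fV + V²/R  →  V² + fR·V − fR·V_g = 0
With fR = 1.34×10⁻⁴ × 996×10³ m = 133 m/s:
V = [−fR + √((fR)² + 4 fR V_g)]/2 = [−133 + √(133² + 4×133×39)]/2 = 31.5 m/s
Subgeostrophic (V < V_g = 39 m/s), as expected around a low.

31.5 m s⁻¹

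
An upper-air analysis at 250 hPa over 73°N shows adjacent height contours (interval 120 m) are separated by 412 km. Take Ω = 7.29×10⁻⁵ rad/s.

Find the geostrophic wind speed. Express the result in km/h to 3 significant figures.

73.8 km/h

Coriolis parameter at 73°N:
f = 2Ω sin φ = 2 × 7.29×10⁻⁵ × sin 73° = 1.39×10⁻⁴ s⁻¹
Height gradient: |∂Z/∂n| = 120 m / 412000 m = 2.91×10⁻⁴
On a pressure surface, geostrophic balance gives V_g = (g/f)|∂Z/∂n|:
V_g = 9.81 × 2.91×10⁻⁴ / 1.39×10⁻⁴ = 20.5 m/s
Converting: 20.5 m/s × 3.6 = 73.8 km/h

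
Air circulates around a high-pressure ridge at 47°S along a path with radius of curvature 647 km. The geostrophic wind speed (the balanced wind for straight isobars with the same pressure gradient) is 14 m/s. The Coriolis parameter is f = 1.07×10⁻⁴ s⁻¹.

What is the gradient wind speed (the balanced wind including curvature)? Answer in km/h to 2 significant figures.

70 km/h

Around a high, pressure-gradient force acts outward with centrifugal, so Coriolis balances both:
fV = (1/ρ)|∂P/∂n| + V²/R  →  V² − fR·V + fR·V_g = 0
With fR = 1.07×10⁻⁴ × 647×10³ m = 69.2 m/s:
V = [fR − √((fR)² − 4 fR V_g)]/2 = [69.2 − √(69.2² − 4×69.2×14)]/2 = 19.5 m/s
Supergeostrophic (V > V_g = 14 m/s), as expected around a high.
Converting: 19.5 m/s × 3.6 = 70 km/h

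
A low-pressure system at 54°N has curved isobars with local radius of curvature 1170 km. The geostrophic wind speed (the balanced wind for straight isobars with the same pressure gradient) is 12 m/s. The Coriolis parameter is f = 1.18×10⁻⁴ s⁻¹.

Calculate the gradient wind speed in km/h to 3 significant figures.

40.0 km/h

Around a low, centrifugal force acts outward with Coriolis, so pressure-gradient force balances both:
(1/ρ)|∂P/∂n| = fV + V²/R  →  V² + fR·V − fR·V_g = 0
With fR = 1.18×10⁻⁴ × 1170×10³ m = 138 m/s:
V = [−fR + √((fR)² + 4 fR V_g)]/2 = [−138 + √(138² + 4×138×12)]/2 = 11.1 m/s
Subgeostrophic (V < V_g = 12 m/s), as expected around a low.
Converting: 11.1 m/s × 3.6 = 40.0 km/h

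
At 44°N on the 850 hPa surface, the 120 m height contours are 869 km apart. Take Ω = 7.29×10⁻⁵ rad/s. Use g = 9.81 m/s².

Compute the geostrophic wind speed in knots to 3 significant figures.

26.0 knots

Coriolis parameter at 44°N:
f = 2Ω sin φ = 2 × 7.29×10⁻⁵ × sin 44° = 1.01×10⁻⁴ s⁻¹
Height gradient: |∂Z/∂n| = 120 m / 869000 m = 1.38×10⁻⁴
On a pressure surface, geostrophic balance gives V_g = (g/f)|∂Z/∂n|:
V_g = 9.81 × 1.38×10⁻⁴ / 1.01×10⁻⁴ = 13.4 m/s
Converting: 13.4 m/s × 1.944 = 26.0 knots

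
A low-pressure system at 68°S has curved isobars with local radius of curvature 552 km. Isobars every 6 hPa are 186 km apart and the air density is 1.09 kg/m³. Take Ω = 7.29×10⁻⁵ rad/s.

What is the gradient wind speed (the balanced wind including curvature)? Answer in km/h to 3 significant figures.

63.7 km/h

Coriolis parameter at 68°S:
f = 2Ω sin φ = 2 × 7.29×10⁻⁵ × sin 68° = 1.35×10⁻⁴ s⁻¹
Pressure gradient: |∂P/∂n| = 600 Pa / 186000 m = 3.23×10⁻³ Pa/m
Geostrophic speed: V_g = |∂P/∂n|/(fρ) = 3.23×10⁻³/(1.35×10⁻⁴ × 1.09) = 21.9 m/s
Around a low, centrifugal force acts outward with Coriolis, so pressure-gradient force balances both:
(1/ρ)|∂P/∂n| = fV + V²/R  →  V² + fR·V − fR·V_g = 0
With fR = 1.35×10⁻⁴ × 552×10³ m = 74.6 m/s:
V = [−fR + √((fR)² + 4 fR V_g)]/2 = [−74.6 + √(74.6² + 4×74.6×21.9)]/2 = 17.7 m/s
Subgeostrophic (V < V_g = 21.9 m/s), as expected around a low.
Converting: 17.7 m/s × 3.6 = 63.7 km/h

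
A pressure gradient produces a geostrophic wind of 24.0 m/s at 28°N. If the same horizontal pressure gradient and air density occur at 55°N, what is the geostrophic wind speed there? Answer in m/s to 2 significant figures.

14 m/s

With the same pressure gradient and density, V_g ∝ 1/f ∝ 1/sin φ.
V₂ = V₁ · sin φ₁ / sin φ₂ = 24.0 × sin 28° / sin 55°
V₂ = 24.0 × 0.4695/0.8192 = 14 m/s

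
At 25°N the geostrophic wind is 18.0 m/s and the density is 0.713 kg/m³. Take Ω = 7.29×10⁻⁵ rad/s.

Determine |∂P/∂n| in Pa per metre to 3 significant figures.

Coriolis parameter at 25°N:
f = 2Ω sin φ = 2 × 7.29×10⁻⁵ × sin 25° = 6.16×10⁻⁵ s⁻¹
Geostrophic balance rearranged: |∂P/∂n| = f ρ V_g
|∂P/∂n| = 6.16×10⁻⁵ × 0.713 × 18.0 = 7.91×10⁻⁴ Pa/m

7.91×10⁻⁴ Pa/m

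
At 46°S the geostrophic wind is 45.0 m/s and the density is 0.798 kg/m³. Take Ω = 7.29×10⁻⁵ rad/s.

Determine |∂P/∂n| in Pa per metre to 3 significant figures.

Coriolis parameter at 46°S:
f = 2Ω sin φ = 2 × 7.29×10⁻⁵ × sin 46° = 1.05×10⁻⁴ s⁻¹
Geostrophic balance rearranged: |∂P/∂n| = f ρ V_g
|∂P/∂n| = 1.05×10⁻⁴ × 0.798 × 45.0 = 3.77×10⁻³ Pa/m

3.77×10⁻³ Pa/m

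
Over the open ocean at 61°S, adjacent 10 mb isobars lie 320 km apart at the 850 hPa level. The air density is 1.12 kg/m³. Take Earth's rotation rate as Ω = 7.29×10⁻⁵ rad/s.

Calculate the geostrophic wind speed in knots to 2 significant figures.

Coriolis parameter at 61°S:
f = 2Ω sin φ = 2 × 7.29×10⁻⁵ × sin 61° = 1.28×10⁻⁴ s⁻¹
Pressure gradient: |∂P/∂n| = 1000 Pa / 320000 m = 3.12×10⁻³ Pa/m
Geostrophic balance (pressure-gradient force = Coriolis force):
V_g = (1/(fρ)) |∂P/∂n| = 3.12×10⁻³ / (1.28×10⁻⁴ × 1.12) = 21.9 m/s
Converting: 21.9 m/s × 1.944 = 43 knots

43 knots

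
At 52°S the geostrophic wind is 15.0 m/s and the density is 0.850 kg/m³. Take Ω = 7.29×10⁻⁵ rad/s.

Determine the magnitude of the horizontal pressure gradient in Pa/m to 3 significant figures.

Coriolis parameter at 52°S:
f = 2Ω sin φ = 2 × 7.29×10⁻⁵ × sin 52° = 1.15×10⁻⁴ s⁻¹
Geostrophic balance rearranged: |∂P/∂n| = f ρ V_g
|∂P/∂n| = 1.15×10⁻⁴ × 0.850 × 15.0 = 1.46×10⁻³ Pa/m

1.46×10⁻³ Pa/m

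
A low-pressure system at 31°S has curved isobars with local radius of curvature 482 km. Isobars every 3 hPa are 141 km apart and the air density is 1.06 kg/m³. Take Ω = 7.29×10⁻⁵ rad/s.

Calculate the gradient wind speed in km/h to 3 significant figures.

Coriolis parameter at 31°S:
f = 2Ω sin φ = 2 × 7.29×10⁻⁵ × sin 31° = 7.51×10⁻⁵ s⁻¹
Pressure gradient: |∂P/∂n| = 300 Pa / 141000 m = 2.13×10⁻³ Pa/m
Geostrophic speed: V_g = |∂P/∂n|/(fρ) = 2.13×10⁻³/(7.51×10⁻⁵ × 1.06) = 26.7 m/s
Around a low, centrifugal force acts outward with Coriolis, so pressure-gradient force balances both:
(1/ρ)|∂P/∂n| = fV + V²/R  →  V² + fR·V − fR·V_g = 0
With fR = 7.51×10⁻⁵ × 482×10³ m = 36.2 m/s:
V = [−fR + √((fR)² + 4 fR V_g)]/2 = [−36.2 + √(36.2² + 4×36.2×26.7)]/2 = 17.9 m/s
Subgeostrophic (V < V_g = 26.7 m/s), as expected around a low.
Converting: 17.9 m/s × 3.6 = 64.4 km/h

64.4 km/h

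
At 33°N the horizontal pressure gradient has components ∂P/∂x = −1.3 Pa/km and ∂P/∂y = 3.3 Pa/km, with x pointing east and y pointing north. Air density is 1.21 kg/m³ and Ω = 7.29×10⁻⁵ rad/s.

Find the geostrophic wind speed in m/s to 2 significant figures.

37 m/s

Coriolis parameter at 33°N:
f = 2Ω sin φ = 2 × 7.29×10⁻⁵ × sin 33° = 7.94×10⁻⁵ s⁻¹
Component geostrophic relations (x east, y north):
u_g = −(1/(fρ)) ∂P/∂y,  v_g = (1/(fρ)) ∂P/∂x
u_g = −(3.3×10⁻³)/(7.94×10⁻⁵ × 1.21) = −34.3 m/s;  v_g = (−1.3×10⁻³)/(7.94×10⁻⁵ × 1.21) = −13.5 m/s
|V_g| = √(u_g² + v_g²) = 36.9 m/s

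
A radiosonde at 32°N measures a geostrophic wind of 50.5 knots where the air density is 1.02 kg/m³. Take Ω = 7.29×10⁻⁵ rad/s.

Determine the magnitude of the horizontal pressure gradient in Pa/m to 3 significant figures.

Coriolis parameter at 32°N:
f = 2Ω sin φ = 2 × 7.29×10⁻⁵ × sin 32° = 7.73×10⁻⁵ s⁻¹
Wind speed in SI: 50.5 knots = 26.0 m/s
Geostrophic balance rearranged: |∂P/∂n| = f ρ V_g
|∂P/∂n| = 7.73×10⁻⁵ × 1.02 × 26.0 = 2.05×10⁻³ Pa/m

2.05×10⁻³ Pa/m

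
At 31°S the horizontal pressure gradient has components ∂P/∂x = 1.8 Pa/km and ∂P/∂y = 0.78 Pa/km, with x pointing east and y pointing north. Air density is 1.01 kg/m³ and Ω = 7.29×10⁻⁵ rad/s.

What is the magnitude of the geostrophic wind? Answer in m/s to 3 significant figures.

25.9 m/s

Coriolis parameter at 31°S:
f = 2Ω sin φ = 2 × 7.29×10⁻⁵ × sin 31° = 7.51×10⁻⁵ s⁻¹
In the Southern Hemisphere f is negative: f = −7.51×10⁻⁵ s⁻¹.
Component geostrophic relations (x east, y north):
u_g = −(1/(fρ)) ∂P/∂y,  v_g = (1/(fρ)) ∂P/∂x
u_g = −(0.78×10⁻³)/(−7.51×10⁻⁵ × 1.01) = 10.3 m/s;  v_g = (1.8×10⁻³)/(−7.51×10⁻⁵ × 1.01) = −23.7 m/s
|V_g| = √(u_g² + v_g²) = 25.9 m/s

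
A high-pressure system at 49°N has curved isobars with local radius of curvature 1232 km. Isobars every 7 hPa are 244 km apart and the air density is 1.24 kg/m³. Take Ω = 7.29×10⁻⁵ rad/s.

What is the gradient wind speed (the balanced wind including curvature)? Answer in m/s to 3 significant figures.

26.0 m/s

Coriolis parameter at 49°N:
f = 2Ω sin φ = 2 × 7.29×10⁻⁵ × sin 49° = 1.10×10⁻⁴ s⁻¹
Pressure gradient: |∂P/∂n| = 700 Pa / 244000 m = 2.87×10⁻³ Pa/m
Geostrophic speed: V_g = |∂P/∂n|/(fρ) = 2.87×10⁻³/(1.10×10⁻⁴ × 1.24) = 21.0 m/s
Around a high, pressure-gradient force acts outward with centrifugal, so Coriolis balances both:
fV = (1/ρ)|∂P/∂n| + V²/R  →  V² − fR·V + fR·V_g = 0
With fR = 1.10×10⁻⁴ × 1232×10³ m = 136 m/s:
V = [fR − √((fR)² − 4 fR V_g)]/2 = [136 − √(136² − 4×136×21)]/2 = 26 m/s
Supergeostrophic (V > V_g = 21 m/s), as expected around a high.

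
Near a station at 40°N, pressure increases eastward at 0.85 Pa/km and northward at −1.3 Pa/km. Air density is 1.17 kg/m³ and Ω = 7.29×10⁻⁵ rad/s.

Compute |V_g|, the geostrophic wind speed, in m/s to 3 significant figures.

Coriolis parameter at 40°N:
f = 2Ω sin φ = 2 × 7.29×10⁻⁵ × sin 40° = 9.37×10⁻⁵ s⁻¹
Component geostrophic relations (x east, y north):
u_g = −(1/(fρ)) ∂P/∂y,  v_g = (1/(fρ)) ∂P/∂x
u_g = −(−1.3×10⁻³)/(9.37×10⁻⁵ × 1.17) = 11.9 m/s;  v_g = (0.85×10⁻³)/(9.37×10⁻⁵ × 1.17) = 7.75 m/s
|V_g| = √(u_g² + v_g²) = 14.2 m/s

14.2 m/s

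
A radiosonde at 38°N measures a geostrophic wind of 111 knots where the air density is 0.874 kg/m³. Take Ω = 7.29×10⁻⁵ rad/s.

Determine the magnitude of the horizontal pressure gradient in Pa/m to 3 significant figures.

Coriolis parameter at 38°N:
f = 2Ω sin φ = 2 × 7.29×10⁻⁵ × sin 38° = 8.98×10⁻⁵ s⁻¹
Wind speed in SI: 111 knots = 57.1 m/s
Geostrophic balance rearranged: |∂P/∂n| = f ρ V_g
|∂P/∂n| = 8.98×10⁻⁵ × 0.874 × 57.1 = 4.48×10⁻³ Pa/m

4.48×10⁻³ Pa/m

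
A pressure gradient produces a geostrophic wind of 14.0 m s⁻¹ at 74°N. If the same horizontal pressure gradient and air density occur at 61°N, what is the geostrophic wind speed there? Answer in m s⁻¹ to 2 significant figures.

With the same pressure gradient and density, V_g ∝ 1/f ∝ 1/sin φ.
V₂ = V₁ · sin φ₁ / sin φ₂ = 14.0 × sin 74° / sin 61°
V₂ = 14.0 × 0.9613/0.8746 = 15 m s⁻¹

15 m s⁻¹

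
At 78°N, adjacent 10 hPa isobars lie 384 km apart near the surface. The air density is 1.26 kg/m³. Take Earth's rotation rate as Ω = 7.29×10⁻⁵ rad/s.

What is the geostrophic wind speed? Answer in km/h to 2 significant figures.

52 km/h

Coriolis parameter at 78°N:
f = 2Ω sin φ = 2 × 7.29×10⁻⁵ × sin 78° = 1.43×10⁻⁴ s⁻¹
Pressure gradient: |∂P/∂n| = 1000 Pa / 384000 m = 2.60×10⁻³ Pa/m
Geostrophic balance (pressure-gradient force = Coriolis force):
V_g = (1/(fρ)) |∂P/∂n| = 2.60×10⁻³ / (1.43×10⁻⁴ × 1.26) = 14.5 m/s
Converting: 14.5 m/s × 3.6 = 52 km/h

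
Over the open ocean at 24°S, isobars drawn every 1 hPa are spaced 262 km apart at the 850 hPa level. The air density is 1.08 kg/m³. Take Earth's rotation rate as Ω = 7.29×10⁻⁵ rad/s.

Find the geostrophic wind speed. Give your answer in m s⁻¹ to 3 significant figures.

Coriolis parameter at 24°S:
f = 2Ω sin φ = 2 × 7.29×10⁻⁵ × sin 24° = 5.93×10⁻⁵ s⁻¹
Pressure gradient: |∂P/∂n| = 100 Pa / 262000 m = 3.82×10⁻⁴ Pa/m
Geostrophic balance (pressure-gradient force = Coriolis force):
V_g = (1/(fρ)) |∂P/∂n| = 3.82×10⁻⁴ / (5.93×10⁻⁵ × 1.08) = 5.96 m/s

5.96 m s⁻¹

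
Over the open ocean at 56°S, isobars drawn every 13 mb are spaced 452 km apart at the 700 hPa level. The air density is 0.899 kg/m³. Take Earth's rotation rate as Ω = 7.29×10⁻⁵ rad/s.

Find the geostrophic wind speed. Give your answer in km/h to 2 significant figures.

Coriolis parameter at 56°S:
f = 2Ω sin φ = 2 × 7.29×10⁻⁵ × sin 56° = 1.21×10⁻⁴ s⁻¹
Pressure gradient: |∂P/∂n| = 1300 Pa / 452000 m = 2.88×10⁻³ Pa/m
Geostrophic balance (pressure-gradient force = Coriolis force):
V_g = (1/(fρ)) |∂P/∂n| = 2.88×10⁻³ / (1.21×10⁻⁴ × 0.899) = 26.5 m/s
Converting: 26.5 m/s × 3.6 = 95 km/h

95 km/h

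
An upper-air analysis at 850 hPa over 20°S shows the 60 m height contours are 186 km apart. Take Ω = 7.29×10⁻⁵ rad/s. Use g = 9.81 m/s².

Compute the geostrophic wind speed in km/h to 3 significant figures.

228 km/h

Coriolis parameter at 20°S:
f = 2Ω sin φ = 2 × 7.29×10⁻⁵ × sin 20° = 4.99×10⁻⁵ s⁻¹
Height gradient: |∂Z/∂n| = 60 m / 186000 m = 3.23×10⁻⁴
On a pressure surface, geostrophic balance gives V_g = (g/f)|∂Z/∂n|:
V_g = 9.81 × 3.23×10⁻⁴ / 4.99×10⁻⁵ = 63.5 m/s
Converting: 63.5 m/s × 3.6 = 228 km/h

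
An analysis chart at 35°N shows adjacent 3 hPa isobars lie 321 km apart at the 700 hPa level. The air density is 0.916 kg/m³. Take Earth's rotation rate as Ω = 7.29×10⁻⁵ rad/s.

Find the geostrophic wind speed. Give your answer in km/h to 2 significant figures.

44 km/h

Coriolis parameter at 35°N:
f = 2Ω sin φ = 2 × 7.29×10⁻⁵ × sin 35° = 8.36×10⁻⁵ s⁻¹
Pressure gradient: |∂P/∂n| = 300 Pa / 321000 m = 9.35×10⁻⁴ Pa/m
Geostrophic balance (pressure-gradient force = Coriolis force):
V_g = (1/(fρ)) |∂P/∂n| = 9.35×10⁻⁴ / (8.36×10⁻⁵ × 0.916) = 12.2 m/s
Converting: 12.2 m/s × 3.6 = 44 km/h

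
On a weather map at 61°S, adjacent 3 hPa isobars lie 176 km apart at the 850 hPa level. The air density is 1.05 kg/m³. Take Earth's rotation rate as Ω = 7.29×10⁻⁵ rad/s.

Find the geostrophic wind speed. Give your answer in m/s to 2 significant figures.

13 m/s

Coriolis parameter at 61°S:
f = 2Ω sin φ = 2 × 7.29×10⁻⁵ × sin 61° = 1.28×10⁻⁴ s⁻¹
Pressure gradient: |∂P/∂n| = 300 Pa / 176000 m = 1.70×10⁻³ Pa/m
Geostrophic balance (pressure-gradient force = Coriolis force):
V_g = (1/(fρ)) |∂P/∂n| = 1.70×10⁻³ / (1.28×10⁻⁴ × 1.05) = 12.7 m/s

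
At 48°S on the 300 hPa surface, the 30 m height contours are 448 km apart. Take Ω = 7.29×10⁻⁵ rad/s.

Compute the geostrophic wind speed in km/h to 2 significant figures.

22 km/h

Coriolis parameter at 48°S:
f = 2Ω sin φ = 2 × 7.29×10⁻⁵ × sin 48° = 1.08×10⁻⁴ s⁻¹
Height gradient: |∂Z/∂n| = 30 m / 448000 m = 6.70×10⁻⁵
On a pressure surface, geostrophic balance gives V_g = (g/f)|∂Z/∂n|:
V_g = 9.81 × 6.70×10⁻⁵ / 1.08×10⁻⁴ = 6.06 m/s
Converting: 6.06 m/s × 3.6 = 22 km/h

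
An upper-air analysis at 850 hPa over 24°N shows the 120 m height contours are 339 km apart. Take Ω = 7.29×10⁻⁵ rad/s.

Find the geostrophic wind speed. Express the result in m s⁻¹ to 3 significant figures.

Coriolis parameter at 24°N:
f = 2Ω sin φ = 2 × 7.29×10⁻⁵ × sin 24° = 5.93×10⁻⁵ s⁻¹
Height gradient: |∂Z/∂n| = 120 m / 339000 m = 3.54×10⁻⁴
On a pressure surface, geostrophic balance gives V_g = (g/f)|∂Z/∂n|:
V_g = 9.81 × 3.54×10⁻⁴ / 5.93×10⁻⁵ = 58.6 m/s

58.6 m s⁻¹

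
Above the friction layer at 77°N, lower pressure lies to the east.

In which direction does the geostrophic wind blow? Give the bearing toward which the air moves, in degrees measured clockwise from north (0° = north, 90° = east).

The pressure-gradient force points toward the east (bearing 090°).
Geostrophic balance: in the Northern Hemisphere the Coriolis force deflects motion to the right, so the geostrophic wind blows 90° to the right of the pressure-gradient force (low pressure on the left).
Rotating 090° by 90° clockwise gives 180° — the wind blows toward the south.

180°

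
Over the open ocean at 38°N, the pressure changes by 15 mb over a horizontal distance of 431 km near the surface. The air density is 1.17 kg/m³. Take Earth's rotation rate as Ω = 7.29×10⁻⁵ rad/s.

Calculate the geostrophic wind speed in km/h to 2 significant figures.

120 km/h

Coriolis parameter at 38°N:
f = 2Ω sin φ = 2 × 7.29×10⁻⁵ × sin 38° = 8.98×10⁻⁵ s⁻¹
Pressure gradient: |∂P/∂n| = 1500 Pa / 431000 m = 3.48×10⁻³ Pa/m
Geostrophic balance (pressure-gradient force = Coriolis force):
V_g = (1/(fρ)) |∂P/∂n| = 3.48×10⁻³ / (8.98×10⁻⁵ × 1.17) = 33.1 m/s
Converting: 33.1 m/s × 3.6 = 120 km/h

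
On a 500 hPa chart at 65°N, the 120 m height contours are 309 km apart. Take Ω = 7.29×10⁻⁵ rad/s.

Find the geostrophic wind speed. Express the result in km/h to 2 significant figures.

100 km/h

Coriolis parameter at 65°N:
f = 2Ω sin φ = 2 × 7.29×10⁻⁵ × sin 65° = 1.32×10⁻⁴ s⁻¹
Height gradient: |∂Z/∂n| = 120 m / 309000 m = 3.88×10⁻⁴
On a pressure surface, geostrophic balance gives V_g = (g/f)|∂Z/∂n|:
V_g = 9.81 × 3.88×10⁻⁴ / 1.32×10⁻⁴ = 28.8 m/s
Converting: 28.8 m/s × 3.6 = 100 km/h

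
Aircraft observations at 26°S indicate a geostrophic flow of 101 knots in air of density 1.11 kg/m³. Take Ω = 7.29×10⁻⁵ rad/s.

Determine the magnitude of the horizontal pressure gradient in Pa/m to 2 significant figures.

Coriolis parameter at 26°S:
f = 2Ω sin φ = 2 × 7.29×10⁻⁵ × sin 26° = 6.39×10⁻⁵ s⁻¹
Wind speed in SI: 101 knots = 52.0 m/s
Geostrophic balance rearranged: |∂P/∂n| = f ρ V_g
|∂P/∂n| = 6.39×10⁻⁵ × 1.11 × 52.0 = 3.69×10⁻³ Pa/m

3.7×10⁻³ Pa/m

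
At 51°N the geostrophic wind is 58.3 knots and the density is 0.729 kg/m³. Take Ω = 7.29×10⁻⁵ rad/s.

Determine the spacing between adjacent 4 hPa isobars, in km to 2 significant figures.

Coriolis parameter at 51°N:
f = 2Ω sin φ = 2 × 7.29×10⁻⁵ × sin 51° = 1.13×10⁻⁴ s⁻¹
Wind speed in SI: 58.3 knots = 30.0 m/s
Geostrophic balance rearranged: |∂P/∂n| = f ρ V_g
|∂P/∂n| = 1.13×10⁻⁴ × 0.729 × 30.0 = 2.48×10⁻³ Pa/m
Isobar spacing: Δn = ΔP/|∂P/∂n| = 400 Pa / 2.48×10⁻³ Pa/m = 161460 m ≈ 160 km

160 km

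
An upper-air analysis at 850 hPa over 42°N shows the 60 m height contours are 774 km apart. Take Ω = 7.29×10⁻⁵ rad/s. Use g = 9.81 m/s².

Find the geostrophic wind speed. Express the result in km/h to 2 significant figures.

28 km/h

Coriolis parameter at 42°N:
f = 2Ω sin φ = 2 × 7.29×10⁻⁵ × sin 42° = 9.76×10⁻⁵ s⁻¹
Height gradient: |∂Z/∂n| = 60 m / 774000 m = 7.75×10⁻⁵
On a pressure surface, geostrophic balance gives V_g = (g/f)|∂Z/∂n|:
V_g = 9.81 × 7.75×10⁻⁵ / 9.76×10⁻⁵ = 7.79 m/s
Converting: 7.79 m/s × 3.6 = 28 km/h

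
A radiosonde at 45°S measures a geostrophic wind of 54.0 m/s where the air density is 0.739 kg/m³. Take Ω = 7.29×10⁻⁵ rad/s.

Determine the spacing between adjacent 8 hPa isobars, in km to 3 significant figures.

194 km

Coriolis parameter at 45°S:
f = 2Ω sin φ = 2 × 7.29×10⁻⁵ × sin 45° = 1.03×10⁻⁴ s⁻¹
Geostrophic balance rearranged: |∂P/∂n| = f ρ V_g
|∂P/∂n| = 1.03×10⁻⁴ × 0.739 × 54.0 = 4.11×10⁻³ Pa/m
Isobar spacing: Δn = ΔP/|∂P/∂n| = 800 Pa / 4.11×10⁻³ Pa/m = 194451 m ≈ 194 km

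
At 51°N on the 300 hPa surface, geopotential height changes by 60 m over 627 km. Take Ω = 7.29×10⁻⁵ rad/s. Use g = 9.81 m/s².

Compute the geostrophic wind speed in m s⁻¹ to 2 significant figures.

8.3 m s⁻¹

Coriolis parameter at 51°N:
f = 2Ω sin φ = 2 × 7.29×10⁻⁵ × sin 51° = 1.13×10⁻⁴ s⁻¹
Height gradient: |∂Z/∂n| = 60 m / 627000 m = 9.57×10⁻⁵
On a pressure surface, geostrophic balance gives V_g = (g/f)|∂Z/∂n|:
V_g = 9.81 × 9.57×10⁻⁵ / 1.13×10⁻⁴ = 8.29 m/s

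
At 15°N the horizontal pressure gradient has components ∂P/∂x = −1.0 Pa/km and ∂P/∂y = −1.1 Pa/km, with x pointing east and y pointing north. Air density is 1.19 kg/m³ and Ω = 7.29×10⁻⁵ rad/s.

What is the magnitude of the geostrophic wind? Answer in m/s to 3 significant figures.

33.1 m/s

Coriolis parameter at 15°N:
f = 2Ω sin φ = 2 × 7.29×10⁻⁵ × sin 15° = 3.77×10⁻⁵ s⁻¹
Component geostrophic relations (x east, y north):
u_g = −(1/(fρ)) ∂P/∂y,  v_g = (1/(fρ)) ∂P/∂x
u_g = −(−1.1×10⁻³)/(3.77×10⁻⁵ × 1.19) = 24.5 m/s;  v_g = (−1.0×10⁻³)/(3.77×10⁻⁵ × 1.19) = −22.3 m/s
|V_g| = √(u_g² + v_g²) = 33.1 m/s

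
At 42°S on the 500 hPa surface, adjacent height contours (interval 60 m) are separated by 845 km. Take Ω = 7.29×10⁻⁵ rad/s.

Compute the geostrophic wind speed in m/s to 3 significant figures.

7.14 m/s

Coriolis parameter at 42°S:
f = 2Ω sin φ = 2 × 7.29×10⁻⁵ × sin 42° = 9.76×10⁻⁵ s⁻¹
Height gradient: |∂Z/∂n| = 60 m / 845000 m = 7.10×10⁻⁵
On a pressure surface, geostrophic balance gives V_g = (g/f)|∂Z/∂n|:
V_g = 9.81 × 7.10×10⁻⁵ / 9.76×10⁻⁵ = 7.14 m/s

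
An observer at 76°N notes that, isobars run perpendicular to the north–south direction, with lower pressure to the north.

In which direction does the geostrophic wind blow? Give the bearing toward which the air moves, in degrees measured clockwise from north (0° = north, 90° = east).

090°

The pressure-gradient force points toward the north (bearing 000°).
Geostrophic balance: in the Northern Hemisphere the Coriolis force deflects motion to the right, so the geostrophic wind blows 90° to the right of the pressure-gradient force (low pressure on the left).
Rotating 000° by 90° clockwise gives 090° — the wind blows toward the east.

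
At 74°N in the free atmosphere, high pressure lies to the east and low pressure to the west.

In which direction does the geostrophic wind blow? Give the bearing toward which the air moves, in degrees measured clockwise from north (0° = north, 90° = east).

The pressure-gradient force points toward the west (bearing 270°).
Geostrophic balance: in the Northern Hemisphere the Coriolis force deflects motion to the right, so the geostrophic wind blows 90° to the right of the pressure-gradient force (low pressure on the left).
Rotating 270° by 90° clockwise gives 000° — the wind blows toward the north.

000°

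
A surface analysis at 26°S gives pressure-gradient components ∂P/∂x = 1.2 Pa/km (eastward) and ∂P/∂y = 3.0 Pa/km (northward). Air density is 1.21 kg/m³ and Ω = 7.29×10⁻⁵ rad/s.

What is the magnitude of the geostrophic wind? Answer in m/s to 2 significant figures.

Coriolis parameter at 26°S:
f = 2Ω sin φ = 2 × 7.29×10⁻⁵ × sin 26° = 6.39×10⁻⁵ s⁻¹
In the Southern Hemisphere f is negative: f = −6.39×10⁻⁵ s⁻¹.
Component geostrophic relations (x east, y north):
u_g = −(1/(fρ)) ∂P/∂y,  v_g = (1/(fρ)) ∂P/∂x
u_g = −(3.0×10⁻³)/(−6.39×10⁻⁵ × 1.21) = 38.8 m/s;  v_g = (1.2×10⁻³)/(−6.39×10⁻⁵ × 1.21) = −15.5 m/s
|V_g| = √(u_g² + v_g²) = 41.8 m/s

42 m/s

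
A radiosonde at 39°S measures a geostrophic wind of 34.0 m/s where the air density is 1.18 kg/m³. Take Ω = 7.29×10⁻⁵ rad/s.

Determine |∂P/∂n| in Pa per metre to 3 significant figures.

Coriolis parameter at 39°S:
f = 2Ω sin φ = 2 × 7.29×10⁻⁵ × sin 39° = 9.18×10⁻⁵ s⁻¹
Geostrophic balance rearranged: |∂P/∂n| = f ρ V_g
|∂P/∂n| = 9.18×10⁻⁵ × 1.18 × 34.0 = 3.68×10⁻³ Pa/m

3.68×10⁻³ Pa/m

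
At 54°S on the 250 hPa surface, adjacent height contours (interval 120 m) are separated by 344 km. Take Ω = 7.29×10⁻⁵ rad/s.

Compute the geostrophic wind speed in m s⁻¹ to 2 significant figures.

Coriolis parameter at 54°S:
f = 2Ω sin φ = 2 × 7.29×10⁻⁵ × sin 54° = 1.18×10⁻⁴ s⁻¹
Height gradient: |∂Z/∂n| = 120 m / 344000 m = 3.49×10⁻⁴
On a pressure surface, geostrophic balance gives V_g = (g/f)|∂Z/∂n|:
V_g = 9.81 × 3.49×10⁻⁴ / 1.18×10⁻⁴ = 29.0 m/s

29 m s⁻¹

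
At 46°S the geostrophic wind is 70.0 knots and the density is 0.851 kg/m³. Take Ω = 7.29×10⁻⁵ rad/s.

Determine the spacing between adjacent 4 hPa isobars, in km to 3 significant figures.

124 km

Coriolis parameter at 46°S:
f = 2Ω sin φ = 2 × 7.29×10⁻⁵ × sin 46° = 1.05×10⁻⁴ s⁻¹
Wind speed in SI: 70.0 knots = 36.0 m/s
Geostrophic balance rearranged: |∂P/∂n| = f ρ V_g
|∂P/∂n| = 1.05×10⁻⁴ × 0.851 × 36.0 = 3.21×10⁻³ Pa/m
Isobar spacing: Δn = ΔP/|∂P/∂n| = 400 Pa / 3.21×10⁻³ Pa/m = 124452 m ≈ 124 km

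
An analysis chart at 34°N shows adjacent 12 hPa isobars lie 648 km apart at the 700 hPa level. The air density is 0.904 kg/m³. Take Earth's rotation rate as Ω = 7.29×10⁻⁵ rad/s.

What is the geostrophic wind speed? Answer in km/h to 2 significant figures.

Coriolis parameter at 34°N:
f = 2Ω sin φ = 2 × 7.29×10⁻⁵ × sin 34° = 8.15×10⁻⁵ s⁻¹
Pressure gradient: |∂P/∂n| = 1200 Pa / 648000 m = 1.85×10⁻³ Pa/m
Geostrophic balance (pressure-gradient force = Coriolis force):
V_g = (1/(fρ)) |∂P/∂n| = 1.85×10⁻³ / (8.15×10⁻⁵ × 0.904) = 25.1 m/s
Converting: 25.1 m/s × 3.6 = 90 km/h

90 km/h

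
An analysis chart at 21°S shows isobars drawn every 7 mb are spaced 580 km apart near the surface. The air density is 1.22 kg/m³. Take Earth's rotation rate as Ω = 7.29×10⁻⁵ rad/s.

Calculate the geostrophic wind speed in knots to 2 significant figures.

Coriolis parameter at 21°S:
f = 2Ω sin φ = 2 × 7.29×10⁻⁵ × sin 21° = 5.23×10⁻⁵ s⁻¹
Pressure gradient: |∂P/∂n| = 700 Pa / 580000 m = 1.21×10⁻³ Pa/m
Geostrophic balance (pressure-gradient force = Coriolis force):
V_g = (1/(fρ)) |∂P/∂n| = 1.21×10⁻³ / (5.23×10⁻⁵ × 1.22) = 18.9 m/s
Converting: 18.9 m/s × 1.944 = 37 knots

37 knots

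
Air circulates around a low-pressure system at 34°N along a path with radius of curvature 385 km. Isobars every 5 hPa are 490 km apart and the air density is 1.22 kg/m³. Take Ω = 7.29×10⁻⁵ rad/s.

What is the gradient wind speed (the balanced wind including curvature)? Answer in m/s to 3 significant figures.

8.15 m/s

Coriolis parameter at 34°N:
f = 2Ω sin φ = 2 × 7.29×10⁻⁵ × sin 34° = 8.15×10⁻⁵ s⁻¹
Pressure gradient: |∂P/∂n| = 500 Pa / 490000 m = 1.02×10⁻³ Pa/m
Geostrophic speed: V_g = |∂P/∂n|/(fρ) = 1.02×10⁻³/(8.15×10⁻⁵ × 1.22) = 10.3 m/s
Around a low, centrifugal force acts outward with Coriolis, so pressure-gradient force balances both:
(1/ρ)|∂P/∂n| = fV + V²/R  →  V² + fR·V − fR·V_g = 0
With fR = 8.15×10⁻⁵ × 385×10³ m = 31.4 m/s:
V = [−fR + √((fR)² + 4 fR V_g)]/2 = [−31.4 + √(31.4² + 4×31.4×10.3)]/2 = 8.15 m/s
Subgeostrophic (V < V_g = 10.3 m/s), as expected around a low.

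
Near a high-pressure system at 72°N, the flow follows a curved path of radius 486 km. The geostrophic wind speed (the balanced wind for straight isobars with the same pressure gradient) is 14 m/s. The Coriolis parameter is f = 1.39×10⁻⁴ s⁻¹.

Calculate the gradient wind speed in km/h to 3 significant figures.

71.3 km/h

Around a high, pressure-gradient force acts outward with centrifugal, so Coriolis balances both:
fV = (1/ρ)|∂P/∂n| + V²/R  →  V² − fR·V + fR·V_g = 0
With fR = 1.39×10⁻⁴ × 486×10³ m = 67.6 m/s:
V = [fR − √((fR)² − 4 fR V_g)]/2 = [67.6 − √(67.6² − 4×67.6×14)]/2 = 19.8 m/s
Supergeostrophic (V > V_g = 14 m/s), as expected around a high.
Converting: 19.8 m/s × 3.6 = 71.3 km/h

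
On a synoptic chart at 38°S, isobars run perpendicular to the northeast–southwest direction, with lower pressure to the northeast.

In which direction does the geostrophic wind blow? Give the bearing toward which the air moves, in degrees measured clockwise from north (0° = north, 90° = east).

315°

The pressure-gradient force points toward the northeast (bearing 045°).
Geostrophic balance: in the Southern Hemisphere the Coriolis force deflects motion to the left, so the geostrophic wind blows 90° to the left of the pressure-gradient force (low pressure on the right).
Rotating 045° by 90° counterclockwise gives 315° — the wind blows toward the northwest.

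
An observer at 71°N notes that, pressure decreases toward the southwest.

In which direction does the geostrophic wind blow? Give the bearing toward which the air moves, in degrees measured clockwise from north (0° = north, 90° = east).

The pressure-gradient force points toward the southwest (bearing 225°).
Geostrophic balance: in the Northern Hemisphere the Coriolis force deflects motion to the right, so the geostrophic wind blows 90° to the right of the pressure-gradient force (low pressure on the left).
Rotating 225° by 90° clockwise gives 315° — the wind blows toward the northwest.

315°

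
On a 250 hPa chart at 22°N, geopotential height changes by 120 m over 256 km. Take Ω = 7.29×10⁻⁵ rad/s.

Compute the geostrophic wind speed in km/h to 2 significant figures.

300 km/h

Coriolis parameter at 22°N:
f = 2Ω sin φ = 2 × 7.29×10⁻⁵ × sin 22° = 5.46×10⁻⁵ s⁻¹
Height gradient: |∂Z/∂n| = 120 m / 256000 m = 4.69×10⁻⁴
On a pressure surface, geostrophic balance gives V_g = (g/f)|∂Z/∂n|:
V_g = 9.81 × 4.69×10⁻⁴ / 5.46×10⁻⁵ = 84.2 m/s
Converting: 84.2 m/s × 3.6 = 300 km/h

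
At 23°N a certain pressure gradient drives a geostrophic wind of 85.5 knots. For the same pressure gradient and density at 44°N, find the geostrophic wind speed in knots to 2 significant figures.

48 knots

With the same pressure gradient and density, V_g ∝ 1/f ∝ 1/sin φ.
V₂ = V₁ · sin φ₁ / sin φ₂ = 85.5 × sin 23° / sin 44°
V₂ = 85.5 × 0.3907/0.6947 = 48 knots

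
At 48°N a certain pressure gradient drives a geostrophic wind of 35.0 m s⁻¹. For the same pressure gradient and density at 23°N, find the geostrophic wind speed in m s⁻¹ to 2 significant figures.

With the same pressure gradient and density, V_g ∝ 1/f ∝ 1/sin φ.
V₂ = V₁ · sin φ₁ / sin φ₂ = 35.0 × sin 48° / sin 23°
V₂ = 35.0 × 0.7431/0.3907 = 67 m s⁻¹

67 m s⁻¹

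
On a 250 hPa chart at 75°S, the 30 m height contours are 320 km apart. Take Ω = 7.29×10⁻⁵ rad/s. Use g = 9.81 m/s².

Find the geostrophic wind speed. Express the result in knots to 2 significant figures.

13 knots

Coriolis parameter at 75°S:
f = 2Ω sin φ = 2 × 7.29×10⁻⁵ × sin 75° = 1.41×10⁻⁴ s⁻¹
Height gradient: |∂Z/∂n| = 30 m / 320000 m = 9.38×10⁻⁵
On a pressure surface, geostrophic balance gives V_g = (g/f)|∂Z/∂n|:
V_g = 9.81 × 9.38×10⁻⁵ / 1.41×10⁻⁴ = 6.53 m/s
Converting: 6.53 m/s × 1.944 = 13 knots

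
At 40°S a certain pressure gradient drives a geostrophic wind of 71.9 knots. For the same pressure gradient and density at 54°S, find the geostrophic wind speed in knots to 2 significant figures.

With the same pressure gradient and density, V_g ∝ 1/f ∝ 1/sin φ.
V₂ = V₁ · sin φ₁ / sin φ₂ = 71.9 × sin 40° / sin 54°
V₂ = 71.9 × 0.6428/0.8090 = 57 knots

57 knots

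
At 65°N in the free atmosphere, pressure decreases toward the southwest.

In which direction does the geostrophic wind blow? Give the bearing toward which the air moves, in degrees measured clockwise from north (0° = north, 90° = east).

The pressure-gradient force points toward the southwest (bearing 225°).
Geostrophic balance: in the Northern Hemisphere the Coriolis force deflects motion to the right, so the geostrophic wind blows 90° to the right of the pressure-gradient force (low pressure on the left).
Rotating 225° by 90° clockwise gives 315° — the wind blows toward the northwest.

315°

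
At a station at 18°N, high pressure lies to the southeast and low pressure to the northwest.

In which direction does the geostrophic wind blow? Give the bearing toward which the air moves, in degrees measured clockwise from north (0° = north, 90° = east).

045°

The pressure-gradient force points toward the northwest (bearing 315°).
Geostrophic balance: in the Northern Hemisphere the Coriolis force deflects motion to the right, so the geostrophic wind blows 90° to the right of the pressure-gradient force (low pressure on the left).
Rotating 315° by 90° clockwise gives 045° — the wind blows toward the northeast.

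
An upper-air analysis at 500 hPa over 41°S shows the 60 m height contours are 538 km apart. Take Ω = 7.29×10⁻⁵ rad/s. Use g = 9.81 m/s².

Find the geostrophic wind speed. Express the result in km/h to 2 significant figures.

41 km/h

Coriolis parameter at 41°S:
f = 2Ω sin φ = 2 × 7.29×10⁻⁵ × sin 41° = 9.57×10⁻⁵ s⁻¹
Height gradient: |∂Z/∂n| = 60 m / 538000 m = 1.12×10⁻⁴
On a pressure surface, geostrophic balance gives V_g = (g/f)|∂Z/∂n|:
V_g = 9.81 × 1.12×10⁻⁴ / 9.57×10⁻⁵ = 11.4 m/s
Converting: 11.4 m/s × 3.6 = 41 km/h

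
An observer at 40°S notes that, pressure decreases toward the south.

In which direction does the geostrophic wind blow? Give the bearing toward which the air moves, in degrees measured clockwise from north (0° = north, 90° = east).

The pressure-gradient force points toward the south (bearing 180°).
Geostrophic balance: in the Southern Hemisphere the Coriolis force deflects motion to the left, so the geostrophic wind blows 90° to the left of the pressure-gradient force (low pressure on the right).
Rotating 180° by 90° counterclockwise gives 090° — the wind blows toward the east.

090°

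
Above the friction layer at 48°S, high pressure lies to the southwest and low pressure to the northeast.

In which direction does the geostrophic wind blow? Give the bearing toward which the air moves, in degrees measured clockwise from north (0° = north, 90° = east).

The pressure-gradient force points toward the northeast (bearing 045°).
Geostrophic balance: in the Southern Hemisphere the Coriolis force deflects motion to the left, so the geostrophic wind blows 90° to the left of the pressure-gradient force (low pressure on the right).
Rotating 045° by 90° counterclockwise gives 315° — the wind blows toward the northwest.

315°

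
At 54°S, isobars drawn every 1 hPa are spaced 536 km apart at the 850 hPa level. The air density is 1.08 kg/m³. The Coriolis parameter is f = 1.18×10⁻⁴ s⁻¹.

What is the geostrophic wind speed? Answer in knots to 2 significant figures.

2.8 knots

Pressure gradient: |∂P/∂n| = 100 Pa / 536000 m = 1.87×10⁻⁴ Pa/m
Geostrophic balance (pressure-gradient force = Coriolis force):
V_g = (1/(fρ)) |∂P/∂n| = 1.87×10⁻⁴ / (1.18×10⁻⁴ × 1.08) = 1.46 m/s
Converting: 1.46 m/s × 1.944 = 2.8 knots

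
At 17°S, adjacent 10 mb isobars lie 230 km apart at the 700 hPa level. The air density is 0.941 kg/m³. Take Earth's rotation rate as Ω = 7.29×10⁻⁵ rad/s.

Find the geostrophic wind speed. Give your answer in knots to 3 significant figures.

211 knots

Coriolis parameter at 17°S:
f = 2Ω sin φ = 2 × 7.29×10⁻⁵ × sin 17° = 4.26×10⁻⁵ s⁻¹
Pressure gradient: |∂P/∂n| = 1000 Pa / 230000 m = 4.35×10⁻³ Pa/m
Geostrophic balance (pressure-gradient force = Coriolis force):
V_g = (1/(fρ)) |∂P/∂n| = 4.35×10⁻³ / (4.26×10⁻⁵ × 0.941) = 108 m/s
Converting: 108 m/s × 1.944 = 211 knots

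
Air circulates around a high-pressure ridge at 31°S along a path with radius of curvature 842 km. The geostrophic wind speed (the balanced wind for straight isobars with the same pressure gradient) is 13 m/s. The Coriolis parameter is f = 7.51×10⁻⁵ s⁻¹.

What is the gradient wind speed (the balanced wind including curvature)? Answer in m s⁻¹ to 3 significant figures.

Around a high, pressure-gradient force acts outward with centrifugal, so Coriolis balances both:
fV = (1/ρ)|∂P/∂n| + V²/R  →  V² − fR·V + fR·V_g = 0
With fR = 7.51×10⁻⁵ × 842×10³ m = 63.2 m/s:
V = [fR − √((fR)² − 4 fR V_g)]/2 = [63.2 − √(63.2² − 4×63.2×13)]/2 = 18.3 m/s
Supergeostrophic (V > V_g = 13 m/s), as expected around a high.

18.3 m s⁻¹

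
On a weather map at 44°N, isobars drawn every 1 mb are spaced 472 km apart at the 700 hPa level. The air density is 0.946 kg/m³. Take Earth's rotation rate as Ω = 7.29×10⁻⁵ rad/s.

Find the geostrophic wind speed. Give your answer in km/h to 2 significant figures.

Coriolis parameter at 44°N:
f = 2Ω sin φ = 2 × 7.29×10⁻⁵ × sin 44° = 1.01×10⁻⁴ s⁻¹
Pressure gradient: |∂P/∂n| = 100 Pa / 472000 m = 2.12×10⁻⁴ Pa/m
Geostrophic balance (pressure-gradient force = Coriolis force):
V_g = (1/(fρ)) |∂P/∂n| = 2.12×10⁻⁴ / (1.01×10⁻⁴ × 0.946) = 2.21 m/s
Converting: 2.21 m/s × 3.6 = 8.0 km/h

8.0 km/h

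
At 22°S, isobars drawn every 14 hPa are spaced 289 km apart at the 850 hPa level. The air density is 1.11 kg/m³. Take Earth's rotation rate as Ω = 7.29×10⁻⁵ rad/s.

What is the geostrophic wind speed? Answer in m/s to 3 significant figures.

Coriolis parameter at 22°S:
f = 2Ω sin φ = 2 × 7.29×10⁻⁵ × sin 22° = 5.46×10⁻⁵ s⁻¹
Pressure gradient: |∂P/∂n| = 1400 Pa / 289000 m = 4.84×10⁻³ Pa/m
Geostrophic balance (pressure-gradient force = Coriolis force):
V_g = (1/(fρ)) |∂P/∂n| = 4.84×10⁻³ / (5.46×10⁻⁵ × 1.11) = 79.9 m/s

79.9 m/s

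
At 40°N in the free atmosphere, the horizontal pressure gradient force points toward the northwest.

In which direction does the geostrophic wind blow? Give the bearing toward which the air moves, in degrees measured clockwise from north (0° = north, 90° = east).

045°

The pressure-gradient force points toward the northwest (bearing 315°).
Geostrophic balance: in the Northern Hemisphere the Coriolis force deflects motion to the right, so the geostrophic wind blows 90° to the right of the pressure-gradient force (low pressure on the left).
Rotating 315° by 90° clockwise gives 045° — the wind blows toward the northeast.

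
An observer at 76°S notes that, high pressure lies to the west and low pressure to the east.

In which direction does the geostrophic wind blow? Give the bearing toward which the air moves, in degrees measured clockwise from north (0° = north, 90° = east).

The pressure-gradient force points toward the east (bearing 090°).
Geostrophic balance: in the Southern Hemisphere the Coriolis force deflects motion to the left, so the geostrophic wind blows 90° to the left of the pressure-gradient force (low pressure on the right).
Rotating 090° by 90° counterclockwise gives 000° — the wind blows toward the north.

000°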